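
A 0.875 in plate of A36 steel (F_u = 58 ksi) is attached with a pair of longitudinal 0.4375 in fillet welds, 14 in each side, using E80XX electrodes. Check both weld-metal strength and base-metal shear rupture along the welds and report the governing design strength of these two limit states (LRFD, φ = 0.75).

E80XX → F_EXX = 80 ksi.
t_e = 0.707 × 0.4375 = 0.3093 in; L = 28 in.
Weld metal: φR_n = 0.75 × 0.6 × 80 × 0.3093 × 28 = 311.8 kips.
Base metal (shear rupture): φR_n = 0.75 × 0.6 × 58 × 0.875 × 28 = 639.4 kips.
Governing: weld metal.

φR_n ≈ 312 kips (weld metal governs)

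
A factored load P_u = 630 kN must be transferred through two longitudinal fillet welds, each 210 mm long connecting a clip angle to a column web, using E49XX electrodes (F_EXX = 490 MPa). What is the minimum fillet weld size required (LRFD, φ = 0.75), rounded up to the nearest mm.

Total weld length L = 420 mm.
Required throat t_e = P_u / (φ × 0.6 F_EXX × L) = 630 / (0.75 × 0.6 × 490 × 420 × 10⁻³) = 6.803 mm.
Required leg w = t_e / 0.707 = 9.622 mm → use 10 mm.

w = 10 mm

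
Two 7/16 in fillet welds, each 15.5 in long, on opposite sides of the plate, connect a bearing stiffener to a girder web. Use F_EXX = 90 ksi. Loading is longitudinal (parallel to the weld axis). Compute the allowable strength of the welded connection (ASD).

Effective throat t_e = 0.707 × 0.4375 = 0.3093 in.
Total length L = 31 in; A_we = 0.3093 × 31 = 9.589 in².
F_nw = 0.6 F_EXX = 0.6 × 90 = 54 ksi.
R_n = 54 × 9.589 = 517.8 kip; R_n/Ω = 517.8/2.0 = 258.9 kip.

R_n/Ω ≈ 259 kip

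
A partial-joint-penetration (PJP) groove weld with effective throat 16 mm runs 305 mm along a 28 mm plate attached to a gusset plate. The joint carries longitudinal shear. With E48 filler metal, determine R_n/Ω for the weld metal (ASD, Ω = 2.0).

R_n/Ω ≈ 703 kN

E48XX → F_EXX = 480 MPa.
Effective throat (given) t_e = 16 mm.
A_we = 16 × 305 = 4880 mm².
F_nw = 0.6 F_EXX = 288 MPa.
R_n/Ω = (288 × 4880) / 2.0 × 10⁻³ = 702.7 kN.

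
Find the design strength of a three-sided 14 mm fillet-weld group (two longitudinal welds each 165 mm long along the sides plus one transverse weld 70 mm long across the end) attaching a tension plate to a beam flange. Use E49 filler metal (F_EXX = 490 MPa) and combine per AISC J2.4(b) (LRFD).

φR_n ≈ 873 kN

t_e = 0.707 × 14 = 9.898 mm.
R_nwl = 0.6 × 490 × 9.898 × 330 × 10⁻³ = 960.3 kN (longitudinal, 2 welds).
R_nwt = 0.6 × 490 × 9.898 × 70 × 10⁻³ = 203.7 kN (transverse, base value).
(i) R_nwl + R_nwt = 1164 kN; (ii) 0.85 R_nwl + 1.5 R_nwt = 1122 kN.
R_n = max = 1164 kN [governs: (i)]; φR_n = 873 kN.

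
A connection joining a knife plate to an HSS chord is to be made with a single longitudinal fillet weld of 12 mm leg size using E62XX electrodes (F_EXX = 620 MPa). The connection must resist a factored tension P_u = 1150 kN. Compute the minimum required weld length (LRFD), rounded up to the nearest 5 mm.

L = 490 mm

Throat t_e = 0.707 × 12 = 8.484 mm.
φr_n = 0.75 × 0.6 × 620 × 8.484 × 10⁻³ = 2.367 kN/mm.
L_req = P_u / φr_n = 1150 / 2.367 = 485.8 mm total.
Round up → use L = 490 mm.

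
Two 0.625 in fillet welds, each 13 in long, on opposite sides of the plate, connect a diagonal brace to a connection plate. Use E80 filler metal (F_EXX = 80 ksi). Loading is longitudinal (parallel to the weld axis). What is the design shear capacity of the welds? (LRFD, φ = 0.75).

Effective throat t_e = 0.707 × 0.625 = 0.4419 in.
Total length L = 26 in; A_we = 0.4419 × 26 = 11.49 in².
F_nw = 0.6 F_EXX = 0.6 × 80 = 48 ksi.
φR_n = 0.75 × 48 × 11.49 = 413.6 kip.

φR_n ≈ 414 kip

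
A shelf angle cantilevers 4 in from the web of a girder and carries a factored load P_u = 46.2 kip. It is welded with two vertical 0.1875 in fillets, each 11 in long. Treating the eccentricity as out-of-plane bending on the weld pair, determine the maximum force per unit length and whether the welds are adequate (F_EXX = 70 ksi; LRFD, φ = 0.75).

L_w = 2 × 11 = 22 in; section modulus (unit throat) S = 2 × L²/6 = 40.33 in².
Direct shear f_v = P/L_w = 46.2/22 = 2.1 kip/in.
Moment M = P × e = 46.2 × 4 = 184.8 kip·in; bending f_b = M/S = 4.582 kip/in.
f_max = √(f_v² + f_b²) = √(2.1² + 4.582²) = 5.04 kip/in.
φr_n = 0.75 × 0.6 × 70 × (0.707 × 0.1875) = 4.176 kip/in → NOT adequate.

f_max ≈ 5.04 kip/in; NOT adequate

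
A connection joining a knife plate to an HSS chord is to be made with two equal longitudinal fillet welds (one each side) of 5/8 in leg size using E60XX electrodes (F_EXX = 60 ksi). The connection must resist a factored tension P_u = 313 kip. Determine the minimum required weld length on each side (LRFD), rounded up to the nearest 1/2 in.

L = 13.5 in on each side

Throat t_e = 0.707 × 0.625 = 0.4419 in.
φr_n = 0.75 × 0.6 × 60 × 0.4419 = 11.93 kip/in.
L_req = P_u / φr_n = 313 / 11.93 = 26.24 in total.
Per side: 26.24 / 2 = 13.12 in.
Round up → use L = 13.5 in on each side.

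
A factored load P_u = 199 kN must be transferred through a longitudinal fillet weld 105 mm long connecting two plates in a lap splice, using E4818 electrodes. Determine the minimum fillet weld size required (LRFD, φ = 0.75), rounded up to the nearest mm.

w = 13 mm

E48XX → F_EXX = 480 MPa.
Total weld length L = 105 mm.
Required throat t_e = P_u / (φ × 0.6 F_EXX × L) = 199 / (0.75 × 0.6 × 480 × 105 × 10⁻³) = 8.774 mm.
Required leg w = t_e / 0.707 = 12.41 mm → use 13 mm.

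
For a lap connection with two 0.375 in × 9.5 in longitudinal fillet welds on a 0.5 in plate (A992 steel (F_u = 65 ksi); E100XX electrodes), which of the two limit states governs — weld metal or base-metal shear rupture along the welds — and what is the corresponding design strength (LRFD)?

φR_n ≈ 227 kip (weld metal governs)

E100XX → F_EXX = 100 ksi.
t_e = 0.707 × 0.375 = 0.2651 in; L = 19 in.
Weld metal: φR_n = 0.75 × 0.6 × 100 × 0.2651 × 19 = 226.7 kip.
Base metal (shear rupture): φR_n = 0.75 × 0.6 × 65 × 0.5 × 19 = 277.9 kip.
Governing: weld metal.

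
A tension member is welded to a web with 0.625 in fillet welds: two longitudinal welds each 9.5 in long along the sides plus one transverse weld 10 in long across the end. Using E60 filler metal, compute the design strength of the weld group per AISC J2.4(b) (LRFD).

E60XX → F_EXX = 60 ksi.
t_e = 0.707 × 0.625 = 0.4419 in.
R_nwl = 0.6 × 60 × 0.4419 × 19 = 302.2 kips (longitudinal, 2 welds).
R_nwt = 0.6 × 60 × 0.4419 × 10 = 159.1 kips (transverse, base value).
(i) R_nwl + R_nwt = 461.3 kips; (ii) 0.85 R_nwl + 1.5 R_nwt = 495.5 kips.
R_n = max = 495.5 kips [governs: (ii)]; φR_n = 371.6 kips.

φR_n ≈ 372 kips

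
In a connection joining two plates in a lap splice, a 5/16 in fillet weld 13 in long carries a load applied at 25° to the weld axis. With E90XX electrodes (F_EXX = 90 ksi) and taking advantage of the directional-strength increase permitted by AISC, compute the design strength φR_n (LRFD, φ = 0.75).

t_e = 0.707 × 0.3125 = 0.2209 in; A_we = 0.2209 × 13 = 2.872 in².
Directional factor: 1.0 + 0.5 sin^1.5(25°) = 1.137.
F_nw = 0.6 × 90 × 1.137 = 61.42 ksi.
φR_n = 0.75 × 61.42 × 2.872 = 132.3 kips.

φR_n ≈ 132 kips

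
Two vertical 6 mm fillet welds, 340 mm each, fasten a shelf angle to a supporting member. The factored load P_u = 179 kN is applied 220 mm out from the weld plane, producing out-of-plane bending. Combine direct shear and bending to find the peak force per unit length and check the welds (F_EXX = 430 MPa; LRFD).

L_w = 2 × 340 = 680 mm; section modulus (unit throat) S = 2 × L²/6 = 38530 mm².
Direct shear f_v = P/L_w = 179×10³/680 = 263.2 N/mm.
Moment M = P × e = 179×10³ × 220 = 39380000 N·mm; bending f_b = M/S = 1022 N/mm.
f_max = √(f_v² + f_b²) = √(263.2² + 1022²) = 1055 N/mm.
φr_n = 0.75 × 0.6 × 430 × (0.707 × 6) = 820.8 N/mm → NOT adequate.

f_max ≈ 1060 N/mm; NOT adequate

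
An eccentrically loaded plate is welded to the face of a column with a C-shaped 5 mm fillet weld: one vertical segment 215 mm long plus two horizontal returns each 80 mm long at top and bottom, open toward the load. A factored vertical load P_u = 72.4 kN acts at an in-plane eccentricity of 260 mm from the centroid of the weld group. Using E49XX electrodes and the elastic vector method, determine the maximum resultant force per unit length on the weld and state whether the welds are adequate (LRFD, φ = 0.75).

f_max ≈ 919 N/mm; NOT adequate

E49XX → F_EXX = 490 MPa.
Total weld length L_w = 375 mm. Treat welds as unit-width lines.
Centroid: x̄ = 2×80×40 / 375 = 17.07 mm from the vertical weld.
Polar moment about centroid: J = I_x + I_y = [215³/12 + 2×80×107.5²] + [215×17.07² + 2(80³/12 + 80×22.93²)] = 2909000 mm³.
Direct shear f_v = P/L_w = 72.4×10³ / 375 = 193.1 N/mm (vertical).
Torsion M = P·e = 72.4×10³ × 260 = 18824000 N·mm.
Critical point at (x, y) = (62.93, 107.5) from centroid. f_tx = M·y/J = 695.6 N/mm; f_ty = M·x/J = 407.2 N/mm.
Resultant f_max = √[f_tx² + (f_v + f_ty)²] = √[695.6² + (193.1 + 407.2)²] = 918.8 N/mm.
Capacity per unit length: φr_n = 0.75 × 0.6 × 490 × (0.707 × 5) = 779.5 N/mm.
918.8 > 779.5 → NOT adequate.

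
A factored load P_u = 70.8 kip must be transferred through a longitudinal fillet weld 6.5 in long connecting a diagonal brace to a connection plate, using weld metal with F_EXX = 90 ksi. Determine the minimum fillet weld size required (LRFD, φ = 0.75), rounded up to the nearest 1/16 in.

Total weld length L = 6.5 in.
Required throat t_e = P_u / (φ × 0.6 F_EXX × L) = 70.8 / (0.75 × 0.6 × 90 × 6.5) = 0.2689 in.
Required leg w = t_e / 0.707 = 0.3804 in → use 7/16 in.

w = 7/16 in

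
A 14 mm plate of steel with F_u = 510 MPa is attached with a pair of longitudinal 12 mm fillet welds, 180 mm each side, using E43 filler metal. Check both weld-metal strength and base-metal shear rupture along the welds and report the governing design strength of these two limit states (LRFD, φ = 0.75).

φR_n ≈ 591 kN (weld metal governs)

E43XX → F_EXX = 430 MPa.
t_e = 0.707 × 12 = 8.484 mm; L = 360 mm.
Weld metal: φR_n = 0.75 × 0.6 × 430 × 8.484 × 360 × 10⁻³ = 591 kN.
Base metal (shear rupture): φR_n = 0.75 × 0.6 × 510 × 14 × 360 × 10⁻³ = 1157 kN.
Governing: weld metal.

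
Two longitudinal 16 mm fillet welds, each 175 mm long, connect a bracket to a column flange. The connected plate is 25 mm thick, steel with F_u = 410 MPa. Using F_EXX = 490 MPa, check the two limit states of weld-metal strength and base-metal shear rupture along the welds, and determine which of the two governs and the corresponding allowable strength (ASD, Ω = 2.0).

R_n/Ω ≈ 582 kN (weld metal governs)

t_e = 0.707 × 16 = 11.31 mm; L = 350 mm.
Weld metal: R_n/Ω = (1/2.0) × 0.6 × 490 × 11.31 × 350 × 10⁻³ = 582 kN.
Base metal (shear rupture): R_n/Ω = (1/2.0) × 0.6 × 410 × 25 × 350 × 10⁻³ = 1076 kN.
Governing: weld metal.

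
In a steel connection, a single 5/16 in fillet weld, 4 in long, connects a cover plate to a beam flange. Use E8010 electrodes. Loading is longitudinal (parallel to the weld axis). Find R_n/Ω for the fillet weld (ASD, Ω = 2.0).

E80XX → F_EXX = 80 ksi.
Effective throat t_e = 0.707 × 0.3125 = 0.2209 in.
Total length L = 4 in; A_we = 0.2209 × 4 = 0.8837 in².
F_nw = 0.6 F_EXX = 0.6 × 80 = 48 ksi.
R_n = 48 × 0.8837 = 42.42 kips; R_n/Ω = 42.42/2.0 = 21.21 kips.

R_n/Ω ≈ 21.2 kips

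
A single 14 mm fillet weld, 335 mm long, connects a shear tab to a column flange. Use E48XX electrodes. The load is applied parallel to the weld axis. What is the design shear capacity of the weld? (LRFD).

E48XX → F_EXX = 480 MPa.
Effective throat t_e = 0.707 × 14 = 9.898 mm.
Total length L = 335 mm; A_we = 9.898 × 335 = 3316 mm².
F_nw = 0.6 F_EXX = 0.6 × 480 = 288 MPa.
φR_n = 0.75 × 288 × 3316 × 10⁻³ = 716.2 kN.

φR_n ≈ 716 kN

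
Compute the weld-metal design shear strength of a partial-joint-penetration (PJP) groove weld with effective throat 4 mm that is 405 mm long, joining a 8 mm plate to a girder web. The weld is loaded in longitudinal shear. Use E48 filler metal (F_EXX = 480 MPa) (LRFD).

Effective throat (given) t_e = 4 mm.
A_we = 4 × 405 = 1620 mm².
F_nw = 0.6 F_EXX = 288 MPa.
φR_n = 0.75 × 288 × 1620 × 10⁻³ = 349.9 kN.

φR_n ≈ 350 kN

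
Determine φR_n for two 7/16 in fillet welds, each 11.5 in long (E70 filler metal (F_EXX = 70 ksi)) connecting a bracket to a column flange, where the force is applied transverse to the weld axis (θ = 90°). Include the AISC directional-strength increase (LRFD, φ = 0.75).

φR_n ≈ 336 kip

t_e = 0.707 × 0.4375 = 0.3093 in; A_we = 0.3093 × 23 = 7.114 in².
Directional factor: 1.0 + 0.5 sin^1.5(90°) = 1.5.
F_nw = 0.6 × 70 × 1.5 = 63 ksi.
φR_n = 0.75 × 63 × 7.114 = 336.1 kip.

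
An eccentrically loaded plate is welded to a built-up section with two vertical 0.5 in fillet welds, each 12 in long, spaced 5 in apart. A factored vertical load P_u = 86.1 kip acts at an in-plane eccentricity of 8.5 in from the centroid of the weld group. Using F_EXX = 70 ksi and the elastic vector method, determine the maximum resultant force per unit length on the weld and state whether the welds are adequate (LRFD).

Total weld length L_w = 24 in. Treat welds as unit-width lines.
Polar moment about centroid: J = 2[d³/12 + d(b/2)²] = 2[12³/12 + 12×2.5²] = 438 in³.
Direct shear f_v = P/L_w = 86.1 / 24 = 3.587 kip/in (vertical).
Torsion M = P·e = 86.1 × 8.5 = 731.85 kip·in.
Critical point at (x, y) = (2.5, 6) from centroid. f_tx = M·y/J = 10.03 kip/in; f_ty = M·x/J = 4.177 kip/in.
Resultant f_max = √[f_tx² + (f_v + f_ty)²] = √[10.03² + (3.587 + 4.177)²] = 12.68 kip/in.
Capacity per unit length: φr_n = 0.75 × 0.6 × 70 × (0.707 × 0.5) = 11.14 kip/in.
12.68 > 11.14 → NOT adequate.

f_max ≈ 12.7 kip/in; NOT adequate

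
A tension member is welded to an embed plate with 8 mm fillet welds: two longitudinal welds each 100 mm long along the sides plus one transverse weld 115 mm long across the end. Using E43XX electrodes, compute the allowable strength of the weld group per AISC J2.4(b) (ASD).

E43XX → F_EXX = 430 MPa.
t_e = 0.707 × 8 = 5.656 mm.
R_nwl = 0.6 × 430 × 5.656 × 200 × 10⁻³ = 291.8 kN (longitudinal, 2 welds).
R_nwt = 0.6 × 430 × 5.656 × 115 × 10⁻³ = 167.8 kN (transverse, base value).
(i) R_nwl + R_nwt = 459.7 kN; (ii) 0.85 R_nwl + 1.5 R_nwt = 499.8 kN.
R_n = max = 499.8 kN [governs: (ii)]; R_n/Ω = 249.9 kN.

R_n/Ω ≈ 250 kN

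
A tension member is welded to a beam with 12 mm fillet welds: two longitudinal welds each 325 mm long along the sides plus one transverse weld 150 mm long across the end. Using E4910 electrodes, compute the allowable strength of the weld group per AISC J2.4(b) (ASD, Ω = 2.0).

E49XX → F_EXX = 490 MPa.
t_e = 0.707 × 12 = 8.484 mm.
R_nwl = 0.6 × 490 × 8.484 × 650 × 10⁻³ = 1621 kN (longitudinal, 2 welds).
R_nwt = 0.6 × 490 × 8.484 × 150 × 10⁻³ = 374.1 kN (transverse, base value).
(i) R_nwl + R_nwt = 1995 kN; (ii) 0.85 R_nwl + 1.5 R_nwt = 1939 kN.
R_n = max = 1995 kN [governs: (i)]; R_n/Ω = 997.7 kN.

R_n/Ω ≈ 998 kN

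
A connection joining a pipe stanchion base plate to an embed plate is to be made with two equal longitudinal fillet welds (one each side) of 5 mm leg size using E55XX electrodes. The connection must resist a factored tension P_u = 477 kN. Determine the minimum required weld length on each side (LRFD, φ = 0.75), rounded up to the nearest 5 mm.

L = 275 mm on each side

E55XX → F_EXX = 550 MPa.
Throat t_e = 0.707 × 5 = 3.535 mm.
φr_n = 0.75 × 0.6 × 550 × 3.535 × 10⁻³ = 0.8749 kN/mm.
L_req = P_u / φr_n = 477 / 0.8749 = 545.2 mm total.
Per side: 545.2 / 2 = 272.6 mm.
Round up → use L = 275 mm on each side.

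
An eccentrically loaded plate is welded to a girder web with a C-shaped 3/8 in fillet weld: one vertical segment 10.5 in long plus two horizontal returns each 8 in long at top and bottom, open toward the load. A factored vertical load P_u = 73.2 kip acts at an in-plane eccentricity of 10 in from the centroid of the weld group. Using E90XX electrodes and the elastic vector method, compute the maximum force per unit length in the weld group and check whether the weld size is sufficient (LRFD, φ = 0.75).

f_max ≈ 9.94 kip/in; adequate

E90XX → F_EXX = 90 ksi.
Total weld length L_w = 26.5 in. Treat welds as unit-width lines.
Centroid: x̄ = 2×8×4 / 26.5 = 2.415 in from the vertical weld.
Polar moment about centroid: J = I_x + I_y = [10.5³/12 + 2×8×5.25²] + [10.5×2.415² + 2(8³/12 + 8×1.585²)] = 724.2 in³.
Direct shear f_v = P/L_w = 73.2 / 26.5 = 2.762 kip/in (vertical).
Torsion M = P·e = 73.2 × 10 = 732 kip·in.
Critical point at (x, y) = (5.585, 5.25) from centroid. f_tx = M·y/J = 5.306 kip/in; f_ty = M·x/J = 5.645 kip/in.
Resultant f_max = √[f_tx² + (f_v + f_ty)²] = √[5.306² + (2.762 + 5.645)²] = 9.942 kip/in.
Capacity per unit length: φr_n = 0.75 × 0.6 × 90 × (0.707 × 0.375) = 10.74 kip/in.
9.942 ≤ 10.74 → adequate.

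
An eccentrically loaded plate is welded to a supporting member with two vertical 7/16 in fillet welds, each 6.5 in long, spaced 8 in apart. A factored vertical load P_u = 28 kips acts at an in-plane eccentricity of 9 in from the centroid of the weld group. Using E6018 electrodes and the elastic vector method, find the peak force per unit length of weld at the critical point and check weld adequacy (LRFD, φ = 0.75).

f_max ≈ 6.92 kip/in; adequate

E60XX → F_EXX = 60 ksi.
Total weld length L_w = 13 in. Treat welds as unit-width lines.
Polar moment about centroid: J = 2[d³/12 + d(b/2)²] = 2[6.5³/12 + 6.5×4²] = 253.8 in³.
Direct shear f_v = P/L_w = 28 / 13 = 2.154 kip/in (vertical).
Torsion M = P·e = 28 × 9 = 252 kip·in.
Critical point at (x, y) = (4, 3.25) from centroid. f_tx = M·y/J = 3.227 kip/in; f_ty = M·x/J = 3.972 kip/in.
Resultant f_max = √[f_tx² + (f_v + f_ty)²] = √[3.227² + (2.154 + 3.972)²] = 6.924 kip/in.
Capacity per unit length: φr_n = 0.75 × 0.6 × 60 × (0.707 × 0.4375) = 8.351 kip/in.
6.924 ≤ 8.351 → adequate.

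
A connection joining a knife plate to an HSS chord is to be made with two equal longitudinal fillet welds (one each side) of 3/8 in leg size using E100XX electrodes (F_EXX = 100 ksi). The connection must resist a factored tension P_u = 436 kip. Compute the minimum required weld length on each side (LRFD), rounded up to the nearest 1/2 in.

Throat t_e = 0.707 × 0.375 = 0.2651 in.
φr_n = 0.75 × 0.6 × 100 × 0.2651 = 11.93 kip/in.
L_req = P_u / φr_n = 436 / 11.93 = 36.54 in total.
Per side: 36.54 / 2 = 18.27 in.
Round up → use L = 18.5 in on each side.

L = 18.5 in on each side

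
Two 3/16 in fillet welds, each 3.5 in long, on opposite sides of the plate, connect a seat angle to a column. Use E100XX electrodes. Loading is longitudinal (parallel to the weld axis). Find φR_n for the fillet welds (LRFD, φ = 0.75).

φR_n ≈ 41.8 kip

E100XX → F_EXX = 100 ksi.
Effective throat t_e = 0.707 × 0.1875 = 0.1326 in.
Total length L = 7 in; A_we = 0.1326 × 7 = 0.9279 in².
F_nw = 0.6 F_EXX = 0.6 × 100 = 60 ksi.
φR_n = 0.75 × 60 × 0.9279 = 41.76 kip.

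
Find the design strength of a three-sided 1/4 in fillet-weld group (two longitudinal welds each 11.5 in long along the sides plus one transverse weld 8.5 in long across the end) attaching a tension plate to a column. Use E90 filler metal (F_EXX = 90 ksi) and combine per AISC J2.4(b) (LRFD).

φR_n ≈ 231 kip

t_e = 0.707 × 0.25 = 0.1767 in.
R_nwl = 0.6 × 90 × 0.1767 × 23 = 219.5 kip (longitudinal, 2 welds).
R_nwt = 0.6 × 90 × 0.1767 × 8.5 = 81.13 kip (transverse, base value).
(i) R_nwl + R_nwt = 300.7 kip; (ii) 0.85 R_nwl + 1.5 R_nwt = 308.3 kip.
R_n = max = 308.3 kip [governs: (ii)]; φR_n = 231.2 kip.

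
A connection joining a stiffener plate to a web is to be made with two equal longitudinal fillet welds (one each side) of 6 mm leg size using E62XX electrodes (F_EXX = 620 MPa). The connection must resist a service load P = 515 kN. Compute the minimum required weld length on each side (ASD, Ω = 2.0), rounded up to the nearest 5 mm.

Throat t_e = 0.707 × 6 = 4.242 mm.
r_n/Ω = (0.6 × 620 × 4.242) / 2.0 = 789 N/mm = 0.789 kN/mm.
L_req = P / (r_n/Ω) = 515 / 0.789 = 652.7 mm total.
Per side: 652.7 / 2 = 326.4 mm.
Round up → use L = 330 mm on each side.

L = 330 mm on each side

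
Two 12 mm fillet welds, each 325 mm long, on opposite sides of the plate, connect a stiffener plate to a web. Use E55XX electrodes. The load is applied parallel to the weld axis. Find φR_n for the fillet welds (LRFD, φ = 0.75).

φR_n ≈ 1360 kN

E55XX → F_EXX = 550 MPa.
Effective throat t_e = 0.707 × 12 = 8.484 mm.
Total length L = 650 mm; A_we = 8.484 × 650 = 5515 mm².
F_nw = 0.6 F_EXX = 0.6 × 550 = 330 MPa.
φR_n = 0.75 × 330 × 5515 × 10⁻³ = 1365 kN.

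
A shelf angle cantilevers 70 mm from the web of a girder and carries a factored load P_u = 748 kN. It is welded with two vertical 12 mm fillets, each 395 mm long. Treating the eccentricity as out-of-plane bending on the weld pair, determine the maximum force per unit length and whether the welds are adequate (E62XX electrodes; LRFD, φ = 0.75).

E62XX → F_EXX = 620 MPa.
L_w = 2 × 395 = 790 mm; section modulus (unit throat) S = 2 × L²/6 = 52010 mm².
Direct shear f_v = P/L_w = 748×10³/790 = 946.8 N/mm.
Moment M = P × e = 748×10³ × 70 = 52360000 N·mm; bending f_b = M/S = 1007 N/mm.
f_max = √(f_v² + f_b²) = √(946.8² + 1007²) = 1382 N/mm.
φr_n = 0.75 × 0.6 × 620 × (0.707 × 12) = 2367 N/mm → adequate.

f_max ≈ 1380 N/mm; adequate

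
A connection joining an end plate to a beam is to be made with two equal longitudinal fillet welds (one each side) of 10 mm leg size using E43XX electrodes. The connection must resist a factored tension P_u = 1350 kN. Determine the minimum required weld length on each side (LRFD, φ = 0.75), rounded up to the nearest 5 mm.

L = 495 mm on each side

E43XX → F_EXX = 430 MPa.
Throat t_e = 0.707 × 10 = 7.07 mm.
φr_n = 0.75 × 0.6 × 430 × 7.07 × 10⁻³ = 1.368 kN/mm.
L_req = P_u / φr_n = 1350 / 1.368 = 986.8 mm total.
Per side: 986.8 / 2 = 493.4 mm.
Round up → use L = 495 mm on each side.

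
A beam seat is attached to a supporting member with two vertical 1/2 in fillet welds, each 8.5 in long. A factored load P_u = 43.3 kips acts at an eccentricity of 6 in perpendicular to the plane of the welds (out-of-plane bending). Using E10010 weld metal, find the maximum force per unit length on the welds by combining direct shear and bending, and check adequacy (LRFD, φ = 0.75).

E100XX → F_EXX = 100 ksi.
L_w = 2 × 8.5 = 17 in; section modulus (unit throat) S = 2 × L²/6 = 24.08 in².
Direct shear f_v = P/L_w = 43.3/17 = 2.547 kip/in.
Moment M = P × e = 43.3 × 6 = 259.8 kip·in; bending f_b = M/S = 10.79 kip/in.
f_max = √(f_v² + f_b²) = √(2.547² + 10.79²) = 11.08 kip/in.
φr_n = 0.75 × 0.6 × 100 × (0.707 × 0.5) = 15.91 kip/in → adequate.

f_max ≈ 11.1 kip/in; adequate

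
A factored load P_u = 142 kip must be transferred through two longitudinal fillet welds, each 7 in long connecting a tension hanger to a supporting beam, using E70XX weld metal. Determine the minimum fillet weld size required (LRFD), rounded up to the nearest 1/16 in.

E70XX → F_EXX = 70 ksi.
Total weld length L = 14 in.
Required throat t_e = P_u / (φ × 0.6 F_EXX × L) = 142 / (0.75 × 0.6 × 70 × 14) = 0.322 in.
Required leg w = t_e / 0.707 = 0.4554 in → use 1/2 in.

w = 1/2 in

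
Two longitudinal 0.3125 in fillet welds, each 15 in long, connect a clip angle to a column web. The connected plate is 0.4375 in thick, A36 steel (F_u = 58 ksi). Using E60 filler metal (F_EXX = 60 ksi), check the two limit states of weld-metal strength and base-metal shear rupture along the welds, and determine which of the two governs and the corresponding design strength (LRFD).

t_e = 0.707 × 0.3125 = 0.2209 in; L = 30 in.
Weld metal: φR_n = 0.75 × 0.6 × 60 × 0.2209 × 30 = 179 kip.
Base metal (shear rupture): φR_n = 0.75 × 0.6 × 58 × 0.4375 × 30 = 342.6 kip.
Governing: weld metal.

φR_n ≈ 179 kip (weld metal governs)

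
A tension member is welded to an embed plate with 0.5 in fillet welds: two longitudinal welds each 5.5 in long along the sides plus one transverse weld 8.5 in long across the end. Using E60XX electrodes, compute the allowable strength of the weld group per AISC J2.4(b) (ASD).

E60XX → F_EXX = 60 ksi.
t_e = 0.707 × 0.5 = 0.3535 in.
R_nwl = 0.6 × 60 × 0.3535 × 11 = 140 kip (longitudinal, 2 welds).
R_nwt = 0.6 × 60 × 0.3535 × 8.5 = 108.2 kip (transverse, base value).
(i) R_nwl + R_nwt = 248.2 kip; (ii) 0.85 R_nwl + 1.5 R_nwt = 281.2 kip.
R_n = max = 281.2 kip [governs: (ii)]; R_n/Ω = 140.6 kip.

R_n/Ω ≈ 141 kip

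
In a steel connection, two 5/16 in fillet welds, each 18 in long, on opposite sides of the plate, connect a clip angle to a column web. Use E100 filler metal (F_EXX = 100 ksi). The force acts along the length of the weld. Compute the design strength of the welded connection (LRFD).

φR_n ≈ 358 kip

Effective throat t_e = 0.707 × 0.3125 = 0.2209 in.
Total length L = 36 in; A_we = 0.2209 × 36 = 7.954 in².
F_nw = 0.6 F_EXX = 0.6 × 100 = 60 ksi.
φR_n = 0.75 × 60 × 7.954 = 357.9 kip.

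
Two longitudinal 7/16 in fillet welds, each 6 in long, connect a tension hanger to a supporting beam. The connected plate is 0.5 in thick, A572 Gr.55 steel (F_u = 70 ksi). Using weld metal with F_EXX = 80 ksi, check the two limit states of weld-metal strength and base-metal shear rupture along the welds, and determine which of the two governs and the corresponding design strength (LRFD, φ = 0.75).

φR_n ≈ 134 kips (weld metal governs)

t_e = 0.707 × 0.4375 = 0.3093 in; L = 12 in.
Weld metal: φR_n = 0.75 × 0.6 × 80 × 0.3093 × 12 = 133.6 kips.
Base metal (shear rupture): φR_n = 0.75 × 0.6 × 70 × 0.5 × 12 = 189 kips.
Governing: weld metal.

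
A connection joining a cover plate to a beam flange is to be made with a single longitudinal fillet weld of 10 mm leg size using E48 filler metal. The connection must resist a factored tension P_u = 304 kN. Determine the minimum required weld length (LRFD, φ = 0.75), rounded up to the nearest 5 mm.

E48XX → F_EXX = 480 MPa.
Throat t_e = 0.707 × 10 = 7.07 mm.
φr_n = 0.75 × 0.6 × 480 × 7.07 × 10⁻³ = 1.527 kN/mm.
L_req = P_u / φr_n = 304 / 1.527 = 199.1 mm total.
Round up → use L = 200 mm.

L = 200 mm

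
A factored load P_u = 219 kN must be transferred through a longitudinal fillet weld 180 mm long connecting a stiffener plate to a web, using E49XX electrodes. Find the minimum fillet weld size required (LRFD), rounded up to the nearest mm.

E49XX → F_EXX = 490 MPa.
Total weld length L = 180 mm.
Required throat t_e = P_u / (φ × 0.6 F_EXX × L) = 219 / (0.75 × 0.6 × 490 × 180 × 10⁻³) = 5.518 mm.
Required leg w = t_e / 0.707 = 7.804 mm → use 8 mm.

w = 8 mm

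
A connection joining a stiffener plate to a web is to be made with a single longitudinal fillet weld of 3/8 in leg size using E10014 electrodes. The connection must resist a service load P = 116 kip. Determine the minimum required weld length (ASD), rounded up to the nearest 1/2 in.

E100XX → F_EXX = 100 ksi.
Throat t_e = 0.707 × 0.375 = 0.2651 in.
r_n/Ω = (0.6 × 100 × 0.2651) / 2.0 = 7.954 kip/in.
L_req = P / (r_n/Ω) = 116 / 7.954 = 14.58 in total.
Round up → use L = 15 in.

L = 15 in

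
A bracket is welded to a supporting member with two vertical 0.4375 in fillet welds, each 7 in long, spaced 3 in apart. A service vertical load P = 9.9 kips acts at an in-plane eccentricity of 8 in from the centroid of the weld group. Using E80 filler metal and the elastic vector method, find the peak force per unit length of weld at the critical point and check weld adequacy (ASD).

f_max ≈ 3.74 kip/in; adequate

E80XX → F_EXX = 80 ksi.
Total weld length L_w = 14 in. Treat welds as unit-width lines.
Polar moment about centroid: J = 2[d³/12 + d(b/2)²] = 2[7³/12 + 7×1.5²] = 88.67 in³.
Direct shear f_v = P/L_w = 9.9 / 14 = 0.7071 kip/in (vertical).
Torsion M = P·e = 9.9 × 8 = 79.2 kip·in.
Critical point at (x, y) = (1.5, 3.5) from centroid. f_tx = M·y/J = 3.126 kip/in; f_ty = M·x/J = 1.34 kip/in.
Resultant f_max = √[f_tx² + (f_v + f_ty)²] = √[3.126² + (0.7071 + 1.34)²] = 3.737 kip/in.
Capacity per unit length: r_n/Ω = (1/2.0) × 0.6 × 80 × (0.707 × 0.4375) = 7.423 kip/in.
3.737 ≤ 7.423 → adequate.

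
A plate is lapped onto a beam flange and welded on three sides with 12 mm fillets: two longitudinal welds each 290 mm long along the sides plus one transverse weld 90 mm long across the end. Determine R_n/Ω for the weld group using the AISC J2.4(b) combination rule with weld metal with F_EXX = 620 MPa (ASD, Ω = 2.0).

t_e = 0.707 × 12 = 8.484 mm.
R_nwl = 0.6 × 620 × 8.484 × 580 × 10⁻³ = 1831 kN (longitudinal, 2 welds).
R_nwt = 0.6 × 620 × 8.484 × 90 × 10⁻³ = 284 kN (transverse, base value).
(i) R_nwl + R_nwt = 2115 kN; (ii) 0.85 R_nwl + 1.5 R_nwt = 1982 kN.
R_n = max = 2115 kN [governs: (i)]; R_n/Ω = 1057 kN.

R_n/Ω ≈ 1060 kN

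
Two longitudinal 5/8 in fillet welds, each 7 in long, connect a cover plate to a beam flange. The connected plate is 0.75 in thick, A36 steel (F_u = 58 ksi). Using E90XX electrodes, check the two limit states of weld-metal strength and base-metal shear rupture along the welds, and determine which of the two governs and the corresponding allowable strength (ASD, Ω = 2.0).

E90XX → F_EXX = 90 ksi.
t_e = 0.707 × 0.625 = 0.4419 in; L = 14 in.
Weld metal: R_n/Ω = (1/2.0) × 0.6 × 90 × 0.4419 × 14 = 167 kip.
Base metal (shear rupture): R_n/Ω = (1/2.0) × 0.6 × 58 × 0.75 × 14 = 182.7 kip.
Governing: weld metal.

R_n/Ω ≈ 167 kip (weld metal governs)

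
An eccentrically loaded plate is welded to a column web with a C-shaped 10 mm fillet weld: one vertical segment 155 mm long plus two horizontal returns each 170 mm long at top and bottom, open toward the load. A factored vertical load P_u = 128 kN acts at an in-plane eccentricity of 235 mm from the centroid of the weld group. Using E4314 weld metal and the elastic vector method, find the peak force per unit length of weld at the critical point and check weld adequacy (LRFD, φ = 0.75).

E43XX → F_EXX = 430 MPa.
Total weld length L_w = 495 mm. Treat welds as unit-width lines.
Centroid: x̄ = 2×170×85 / 495 = 58.38 mm from the vertical weld.
Polar moment about centroid: J = I_x + I_y = [155³/12 + 2×170×77.5²] + [155×58.38² + 2(170³/12 + 170×26.62²)] = 3940000 mm³.
Direct shear f_v = P/L_w = 128×10³ / 495 = 258.6 N/mm (vertical).
Torsion M = P·e = 128×10³ × 235 = 30080000 N·mm.
Critical point at (x, y) = (111.6, 77.5) from centroid. f_tx = M·y/J = 591.6 N/mm; f_ty = M·x/J = 852 N/mm.
Resultant f_max = √[f_tx² + (f_v + f_ty)²] = √[591.6² + (258.6 + 852)²] = 1258 N/mm.
Capacity per unit length: φr_n = 0.75 × 0.6 × 430 × (0.707 × 10) = 1368 N/mm.
1258 ≤ 1368 → adequate.

f_max ≈ 1260 N/mm; adequate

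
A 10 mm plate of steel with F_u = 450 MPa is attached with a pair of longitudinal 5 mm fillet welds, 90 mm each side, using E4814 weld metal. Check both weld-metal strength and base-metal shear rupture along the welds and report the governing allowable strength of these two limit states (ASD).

R_n/Ω ≈ 91.6 kN (weld metal governs)

E48XX → F_EXX = 480 MPa.
t_e = 0.707 × 5 = 3.535 mm; L = 180 mm.
Weld metal: R_n/Ω = (1/2.0) × 0.6 × 480 × 3.535 × 180 × 10⁻³ = 91.63 kN.
Base metal (shear rupture): R_n/Ω = (1/2.0) × 0.6 × 450 × 10 × 180 × 10⁻³ = 243 kN.
Governing: weld metal.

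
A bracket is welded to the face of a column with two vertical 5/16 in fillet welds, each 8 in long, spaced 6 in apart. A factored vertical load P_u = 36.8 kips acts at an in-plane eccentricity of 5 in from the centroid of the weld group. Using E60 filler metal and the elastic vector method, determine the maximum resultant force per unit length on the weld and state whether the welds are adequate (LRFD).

E60XX → F_EXX = 60 ksi.
Total weld length L_w = 16 in. Treat welds as unit-width lines.
Polar moment about centroid: J = 2[d³/12 + d(b/2)²] = 2[8³/12 + 8×3²] = 229.3 in³.
Direct shear f_v = P/L_w = 36.8 / 16 = 2.3 kip/in (vertical).
Torsion M = P·e = 36.8 × 5 = 184 kip·in.
Critical point at (x, y) = (3, 4) from centroid. f_tx = M·y/J = 3.209 kip/in; f_ty = M·x/J = 2.407 kip/in.
Resultant f_max = √[f_tx² + (f_v + f_ty)²] = √[3.209² + (2.3 + 2.407)²] = 5.697 kip/in.
Capacity per unit length: φr_n = 0.75 × 0.6 × 60 × (0.707 × 0.3125) = 5.965 kip/in.
5.697 ≤ 5.965 → adequate.

f_max ≈ 5.7 kip/in; adequate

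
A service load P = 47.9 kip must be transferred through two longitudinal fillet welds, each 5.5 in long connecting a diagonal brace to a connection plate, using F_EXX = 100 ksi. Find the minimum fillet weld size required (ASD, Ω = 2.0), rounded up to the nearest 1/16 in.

Total weld length L = 11 in.
Required throat t_e = P × Ω / (0.6 F_EXX × L) = 47.9 × 2.0 / (0.6 × 100 × 11) = 0.1452 in.
Required leg w = t_e / 0.707 = 0.2053 in → use 1/4 in.

w = 1/4 in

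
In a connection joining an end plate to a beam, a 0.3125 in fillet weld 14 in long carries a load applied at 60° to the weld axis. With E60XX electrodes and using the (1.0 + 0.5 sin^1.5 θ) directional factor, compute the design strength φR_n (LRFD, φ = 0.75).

φR_n ≈ 117 kips

E60XX → F_EXX = 60 ksi.
t_e = 0.707 × 0.3125 = 0.2209 in; A_we = 0.2209 × 14 = 3.093 in².
Directional factor: 1.0 + 0.5 sin^1.5(60°) = 1.403.
F_nw = 0.6 × 60 × 1.403 = 50.51 ksi.
φR_n = 0.75 × 50.51 × 3.093 = 117.2 kips.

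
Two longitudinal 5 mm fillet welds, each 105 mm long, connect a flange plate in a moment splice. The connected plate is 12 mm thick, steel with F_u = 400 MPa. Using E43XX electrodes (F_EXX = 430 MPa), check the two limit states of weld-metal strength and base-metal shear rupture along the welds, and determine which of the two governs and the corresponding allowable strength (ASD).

t_e = 0.707 × 5 = 3.535 mm; L = 210 mm.
Weld metal: R_n/Ω = (1/2.0) × 0.6 × 430 × 3.535 × 210 × 10⁻³ = 95.76 kN.
Base metal (shear rupture): R_n/Ω = (1/2.0) × 0.6 × 400 × 12 × 210 × 10⁻³ = 302.4 kN.
Governing: weld metal.

R_n/Ω ≈ 95.8 kN (weld metal governs)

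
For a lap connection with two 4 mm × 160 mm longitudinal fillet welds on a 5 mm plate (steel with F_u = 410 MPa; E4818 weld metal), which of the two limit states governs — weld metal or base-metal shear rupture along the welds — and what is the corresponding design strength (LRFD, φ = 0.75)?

E48XX → F_EXX = 480 MPa.
t_e = 0.707 × 4 = 2.828 mm; L = 320 mm.
Weld metal: φR_n = 0.75 × 0.6 × 480 × 2.828 × 320 × 10⁻³ = 195.5 kN.
Base metal (shear rupture): φR_n = 0.75 × 0.6 × 410 × 5 × 320 × 10⁻³ = 295.2 kN.
Governing: weld metal.

φR_n ≈ 195 kN (weld metal governs)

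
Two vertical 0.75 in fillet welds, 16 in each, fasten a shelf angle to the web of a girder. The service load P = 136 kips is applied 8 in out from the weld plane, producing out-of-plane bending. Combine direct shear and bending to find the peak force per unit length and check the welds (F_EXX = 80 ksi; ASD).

f_max ≈ 13.4 kip/in; NOT adequate

L_w = 2 × 16 = 32 in; section modulus (unit throat) S = 2 × L²/6 = 85.33 in².
Direct shear f_v = P/L_w = 136/32 = 4.25 kip/in.
Moment M = P × e = 136 × 8 = 1088 kip·in; bending f_b = M/S = 12.75 kip/in.
f_max = √(f_v² + f_b²) = √(4.25² + 12.75²) = 13.44 kip/in.
r_n/Ω = (1/2.0) × 0.6 × 80 × (0.707 × 0.75) = 12.73 kip/in → NOT adequate.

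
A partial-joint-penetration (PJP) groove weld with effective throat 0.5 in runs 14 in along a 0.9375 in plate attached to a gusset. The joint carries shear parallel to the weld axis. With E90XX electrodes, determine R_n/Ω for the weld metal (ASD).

R_n/Ω ≈ 189 kips

E90XX → F_EXX = 90 ksi.
Effective throat (given) t_e = 0.5 in.
A_we = 0.5 × 14 = 7 in².
F_nw = 0.6 F_EXX = 54 ksi.
R_n/Ω = (54 × 7) / 2.0 = 189 kips.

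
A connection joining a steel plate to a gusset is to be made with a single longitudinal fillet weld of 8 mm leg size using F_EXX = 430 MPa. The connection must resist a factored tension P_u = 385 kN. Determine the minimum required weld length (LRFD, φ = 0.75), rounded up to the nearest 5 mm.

Throat t_e = 0.707 × 8 = 5.656 mm.
φr_n = 0.75 × 0.6 × 430 × 5.656 × 10⁻³ = 1.094 kN/mm.
L_req = P_u / φr_n = 385 / 1.094 = 351.8 mm total.
Round up → use L = 355 mm.

L = 355 mm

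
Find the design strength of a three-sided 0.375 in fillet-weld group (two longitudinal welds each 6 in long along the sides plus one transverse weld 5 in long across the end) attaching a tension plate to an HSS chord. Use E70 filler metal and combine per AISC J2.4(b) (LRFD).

E70XX → F_EXX = 70 ksi.
t_e = 0.707 × 0.375 = 0.2651 in.
R_nwl = 0.6 × 70 × 0.2651 × 12 = 133.6 kip (longitudinal, 2 welds).
R_nwt = 0.6 × 70 × 0.2651 × 5 = 55.68 kip (transverse, base value).
(i) R_nwl + R_nwt = 189.3 kip; (ii) 0.85 R_nwl + 1.5 R_nwt = 197.1 kip.
R_n = max = 197.1 kip [governs: (ii)]; φR_n = 147.8 kip.

φR_n ≈ 148 kip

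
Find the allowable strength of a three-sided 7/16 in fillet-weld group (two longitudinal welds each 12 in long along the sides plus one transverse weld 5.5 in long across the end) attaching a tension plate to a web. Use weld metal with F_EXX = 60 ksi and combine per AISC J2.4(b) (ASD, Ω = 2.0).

t_e = 0.707 × 0.4375 = 0.3093 in.
R_nwl = 0.6 × 60 × 0.3093 × 24 = 267.2 kips (longitudinal, 2 welds).
R_nwt = 0.6 × 60 × 0.3093 × 5.5 = 61.24 kips (transverse, base value).
(i) R_nwl + R_nwt = 328.5 kips; (ii) 0.85 R_nwl + 1.5 R_nwt = 319 kips.
R_n = max = 328.5 kips [governs: (i)]; R_n/Ω = 164.2 kips.

R_n/Ω ≈ 164 kips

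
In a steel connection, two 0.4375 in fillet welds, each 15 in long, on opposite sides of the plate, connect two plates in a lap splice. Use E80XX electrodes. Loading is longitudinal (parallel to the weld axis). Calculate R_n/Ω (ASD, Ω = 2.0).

R_n/Ω ≈ 223 kips

E80XX → F_EXX = 80 ksi.
Effective throat t_e = 0.707 × 0.4375 = 0.3093 in.
Total length L = 30 in; A_we = 0.3093 × 30 = 9.279 in².
F_nw = 0.6 F_EXX = 0.6 × 80 = 48 ksi.
R_n = 48 × 9.279 = 445.4 kips; R_n/Ω = 445.4/2.0 = 222.7 kips.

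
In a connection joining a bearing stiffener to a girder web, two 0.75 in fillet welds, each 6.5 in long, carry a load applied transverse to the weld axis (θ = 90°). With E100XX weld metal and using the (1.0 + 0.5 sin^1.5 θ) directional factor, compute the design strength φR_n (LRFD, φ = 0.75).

φR_n ≈ 465 kips

E100XX → F_EXX = 100 ksi.
t_e = 0.707 × 0.75 = 0.5302 in; A_we = 0.5302 × 13 = 6.893 in².
Directional factor: 1.0 + 0.5 sin^1.5(90°) = 1.5.
F_nw = 0.6 × 100 × 1.5 = 90 ksi.
φR_n = 0.75 × 90 × 6.893 = 465.3 kips.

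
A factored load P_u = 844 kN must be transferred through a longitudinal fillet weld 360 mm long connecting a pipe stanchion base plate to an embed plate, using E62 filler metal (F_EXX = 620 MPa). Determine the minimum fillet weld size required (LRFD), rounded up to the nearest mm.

w = 12 mm

Total weld length L = 360 mm.
Required throat t_e = P_u / (φ × 0.6 F_EXX × L) = 844 / (0.75 × 0.6 × 620 × 360 × 10⁻³) = 8.403 mm.
Required leg w = t_e / 0.707 = 11.89 mm → use 12 mm.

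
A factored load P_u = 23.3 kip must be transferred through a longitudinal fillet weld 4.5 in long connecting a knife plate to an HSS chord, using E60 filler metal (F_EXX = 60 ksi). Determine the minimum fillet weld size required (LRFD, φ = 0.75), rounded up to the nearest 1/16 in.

Total weld length L = 4.5 in.
Required throat t_e = P_u / (φ × 0.6 F_EXX × L) = 23.3 / (0.75 × 0.6 × 60 × 4.5) = 0.1918 in.
Required leg w = t_e / 0.707 = 0.2712 in → use 5/16 in.

w = 5/16 in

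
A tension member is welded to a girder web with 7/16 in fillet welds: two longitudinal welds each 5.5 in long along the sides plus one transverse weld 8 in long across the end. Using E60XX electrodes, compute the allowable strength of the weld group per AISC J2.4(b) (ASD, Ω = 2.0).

R_n/Ω ≈ 119 kips

E60XX → F_EXX = 60 ksi.
t_e = 0.707 × 0.4375 = 0.3093 in.
R_nwl = 0.6 × 60 × 0.3093 × 11 = 122.5 kips (longitudinal, 2 welds).
R_nwt = 0.6 × 60 × 0.3093 × 8 = 89.08 kips (transverse, base value).
(i) R_nwl + R_nwt = 211.6 kips; (ii) 0.85 R_nwl + 1.5 R_nwt = 237.7 kips.
R_n = max = 237.7 kips [governs: (ii)]; R_n/Ω = 118.9 kips.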